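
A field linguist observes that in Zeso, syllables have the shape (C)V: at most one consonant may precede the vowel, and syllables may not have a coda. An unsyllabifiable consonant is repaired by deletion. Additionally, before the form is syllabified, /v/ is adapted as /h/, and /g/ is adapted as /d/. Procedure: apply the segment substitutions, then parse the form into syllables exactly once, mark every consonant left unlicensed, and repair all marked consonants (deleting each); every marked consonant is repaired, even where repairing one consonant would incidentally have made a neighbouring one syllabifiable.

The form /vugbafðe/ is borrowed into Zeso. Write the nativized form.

Substitution: /v/ → /h/, /g/ → /d/, giving /hudbafðe/.
Syllabifying with onset maximization leaves /d/, /f/ stranded (no codas are permitted; onsets are limited to one consonant).
Deleting the stranded consonants removes /d/, /f/.

hubaðe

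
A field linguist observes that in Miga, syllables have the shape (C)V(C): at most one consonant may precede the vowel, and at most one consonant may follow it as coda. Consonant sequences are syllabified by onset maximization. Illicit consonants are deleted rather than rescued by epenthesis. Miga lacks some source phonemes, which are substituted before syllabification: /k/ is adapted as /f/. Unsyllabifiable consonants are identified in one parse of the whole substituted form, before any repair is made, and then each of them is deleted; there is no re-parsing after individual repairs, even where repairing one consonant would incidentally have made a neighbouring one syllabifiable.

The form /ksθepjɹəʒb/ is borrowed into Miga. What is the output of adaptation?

θepɹəʒ

Substitution: /k/ → /f/, giving /fsθepjɹəʒb/.
The consonants /f/, /s/, /j/, /b/ cannot be parsed into a legal (C)V(C) syllable (at most one coda consonant is licensed; onsets are limited to one consonant).
Deleting the stranded consonants removes /f/, /s/, /j/, /b/.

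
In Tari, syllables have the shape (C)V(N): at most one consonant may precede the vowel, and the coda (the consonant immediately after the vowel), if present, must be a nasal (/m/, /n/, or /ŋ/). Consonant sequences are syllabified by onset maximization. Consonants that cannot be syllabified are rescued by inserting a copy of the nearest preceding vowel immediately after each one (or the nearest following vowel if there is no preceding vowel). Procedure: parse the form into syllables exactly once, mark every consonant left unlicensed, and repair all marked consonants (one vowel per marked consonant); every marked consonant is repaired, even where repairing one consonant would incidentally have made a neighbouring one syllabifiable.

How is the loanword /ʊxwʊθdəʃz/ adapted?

The consonants /x/, /θ/, /ʃ/, /z/ cannot be parsed into a legal (C)V(N) syllable (only a nasal (/m/, /n/, or /ŋ/) is licensed in coda position; onsets are limited to one consonant).
Inserting the epenthetic vowel yields /x/ → /xʊ/, /θ/ → /θʊ/, /ʃ/ → /ʃə/, /z/ → /zə/.

ʊxʊwʊθʊdəʃəzə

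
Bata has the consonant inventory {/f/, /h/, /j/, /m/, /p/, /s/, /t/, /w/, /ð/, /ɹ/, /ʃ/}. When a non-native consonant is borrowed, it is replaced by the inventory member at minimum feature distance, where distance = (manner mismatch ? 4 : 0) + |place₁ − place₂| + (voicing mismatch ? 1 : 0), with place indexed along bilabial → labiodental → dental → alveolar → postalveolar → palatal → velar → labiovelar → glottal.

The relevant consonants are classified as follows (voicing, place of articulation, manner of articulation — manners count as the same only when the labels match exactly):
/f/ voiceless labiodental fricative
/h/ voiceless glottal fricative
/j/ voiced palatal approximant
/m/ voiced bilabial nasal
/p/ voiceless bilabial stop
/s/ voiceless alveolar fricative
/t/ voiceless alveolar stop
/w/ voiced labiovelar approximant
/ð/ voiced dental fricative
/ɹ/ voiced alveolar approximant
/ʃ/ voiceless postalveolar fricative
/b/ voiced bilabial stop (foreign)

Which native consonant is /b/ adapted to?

/p/ is closest: same manner (stop), place distance 0 (bilabial→bilabial), voicing differs (+1); total 1. Next closest is /m/ at distance 4.

p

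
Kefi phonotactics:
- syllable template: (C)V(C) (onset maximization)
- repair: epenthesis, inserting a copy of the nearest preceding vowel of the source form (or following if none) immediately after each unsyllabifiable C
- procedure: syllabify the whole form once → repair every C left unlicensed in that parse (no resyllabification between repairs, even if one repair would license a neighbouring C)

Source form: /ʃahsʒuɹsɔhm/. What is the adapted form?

ʃahsaʒuɹsɔhmɔ

The consonants /s/, /m/ cannot be parsed into a legal (C)V(C) syllable (at most one coda consonant is licensed; onsets are limited to one consonant).
Epenthesis after each stranded consonant: /s/ → /sa/, /m/ → /mɔ/.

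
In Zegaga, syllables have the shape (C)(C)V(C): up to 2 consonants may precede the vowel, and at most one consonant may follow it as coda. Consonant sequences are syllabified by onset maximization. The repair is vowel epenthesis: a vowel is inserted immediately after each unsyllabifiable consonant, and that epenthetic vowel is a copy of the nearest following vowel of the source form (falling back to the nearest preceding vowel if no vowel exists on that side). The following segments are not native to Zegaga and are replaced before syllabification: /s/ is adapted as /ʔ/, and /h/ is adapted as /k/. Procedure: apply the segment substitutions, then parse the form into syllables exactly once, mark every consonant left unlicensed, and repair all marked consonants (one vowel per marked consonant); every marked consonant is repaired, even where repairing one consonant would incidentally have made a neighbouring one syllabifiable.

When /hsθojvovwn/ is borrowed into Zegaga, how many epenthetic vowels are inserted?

After substitution the input is /kʔθojvovwn/.
The unsyllabifiable consonants are /k/, /w/, /n/; each receives one epenthetic vowel.

3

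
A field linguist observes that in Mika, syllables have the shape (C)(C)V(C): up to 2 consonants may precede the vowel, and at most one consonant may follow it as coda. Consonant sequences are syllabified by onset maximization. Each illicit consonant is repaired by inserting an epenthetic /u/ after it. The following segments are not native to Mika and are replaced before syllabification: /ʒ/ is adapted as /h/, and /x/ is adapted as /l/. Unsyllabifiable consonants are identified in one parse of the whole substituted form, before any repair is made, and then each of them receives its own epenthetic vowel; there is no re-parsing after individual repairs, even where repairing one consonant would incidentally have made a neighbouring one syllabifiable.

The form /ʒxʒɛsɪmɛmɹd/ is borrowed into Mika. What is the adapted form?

Substitution: /ʒ/ → /h/, /x/ → /l/, giving /hlhɛsɪmɛmɹd/.
Under (C)(C)V(C), the unsyllabifiable consonants are /h/, /ɹ/, /d/ (at most one coda consonant is licensed; onsets may contain at most 2 consonants).
Epenthesis after each stranded consonant: /h/ → /hu/, /ɹ/ → /ɹu/, /d/ → /du/.

hulhɛsɪmɛmɹudu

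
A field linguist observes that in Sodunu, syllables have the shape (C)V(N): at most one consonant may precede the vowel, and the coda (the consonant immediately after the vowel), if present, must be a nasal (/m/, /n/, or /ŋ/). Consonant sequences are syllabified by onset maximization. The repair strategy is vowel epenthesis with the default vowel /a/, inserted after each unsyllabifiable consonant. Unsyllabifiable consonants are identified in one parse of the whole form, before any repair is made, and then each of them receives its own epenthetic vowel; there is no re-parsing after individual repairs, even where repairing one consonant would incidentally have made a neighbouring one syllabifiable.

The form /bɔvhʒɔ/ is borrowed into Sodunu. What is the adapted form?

Syllabifying with onset maximization leaves /v/, /h/ stranded (only a nasal (/m/, /n/, or /ŋ/) is licensed in coda position; onsets are limited to one consonant).
Each unlicensed consonant becomes the onset of a new syllable: /v/ → /va/, /h/ → /ha/.

bɔvahaʒɔ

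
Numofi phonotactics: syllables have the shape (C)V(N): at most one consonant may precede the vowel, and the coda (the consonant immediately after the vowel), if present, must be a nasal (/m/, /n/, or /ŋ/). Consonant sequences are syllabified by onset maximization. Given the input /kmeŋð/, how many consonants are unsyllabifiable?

The consonants /k/, /ð/ cannot be parsed into a legal (C)V(N) syllable (only a nasal (/m/, /n/, or /ŋ/) is licensed in coda position; onsets are limited to one consonant).

2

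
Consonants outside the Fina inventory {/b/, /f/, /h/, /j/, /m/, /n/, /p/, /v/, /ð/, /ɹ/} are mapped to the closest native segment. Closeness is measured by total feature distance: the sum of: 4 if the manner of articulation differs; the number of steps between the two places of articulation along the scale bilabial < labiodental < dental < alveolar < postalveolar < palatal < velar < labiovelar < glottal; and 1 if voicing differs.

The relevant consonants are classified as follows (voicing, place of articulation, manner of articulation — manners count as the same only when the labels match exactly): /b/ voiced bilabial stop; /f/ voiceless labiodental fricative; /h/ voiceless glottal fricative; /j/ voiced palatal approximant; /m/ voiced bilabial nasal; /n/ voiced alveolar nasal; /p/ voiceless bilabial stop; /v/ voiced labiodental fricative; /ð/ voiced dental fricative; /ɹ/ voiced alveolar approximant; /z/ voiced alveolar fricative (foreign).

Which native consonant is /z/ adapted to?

ð

/ð/ is closest: same manner (fricative), place distance 1 (alveolar→dental), same voicing; total 1. Next closest is /v/ at distance 2.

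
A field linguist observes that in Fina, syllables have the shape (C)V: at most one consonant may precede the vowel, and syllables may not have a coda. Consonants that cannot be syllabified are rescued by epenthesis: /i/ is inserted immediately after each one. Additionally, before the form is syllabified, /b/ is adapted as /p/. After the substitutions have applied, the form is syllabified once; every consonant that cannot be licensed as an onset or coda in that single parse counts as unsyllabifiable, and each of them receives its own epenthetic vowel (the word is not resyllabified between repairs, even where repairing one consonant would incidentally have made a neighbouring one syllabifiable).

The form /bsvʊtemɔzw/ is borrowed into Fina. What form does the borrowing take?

Substitution: /b/ → /p/, giving /psvʊtemɔzw/.
The consonants /p/, /s/, /z/, /w/ cannot be parsed into a legal (C)V syllable (no codas are permitted; onsets are limited to one consonant).
Inserting the epenthetic vowel yields /p/ → /pi/, /s/ → /si/, /z/ → /zi/, /w/ → /wi/.

pisivʊtemɔziwi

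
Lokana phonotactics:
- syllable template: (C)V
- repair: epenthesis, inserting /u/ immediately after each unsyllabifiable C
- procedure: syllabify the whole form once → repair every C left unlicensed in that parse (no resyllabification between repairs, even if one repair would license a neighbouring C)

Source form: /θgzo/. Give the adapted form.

θuguzo

Under (C)V, the unsyllabifiable consonants are /θ/, /g/ (no codas are permitted; onsets are limited to one consonant).
Inserting the epenthetic vowel yields /θ/ → /θu/, /g/ → /gu/.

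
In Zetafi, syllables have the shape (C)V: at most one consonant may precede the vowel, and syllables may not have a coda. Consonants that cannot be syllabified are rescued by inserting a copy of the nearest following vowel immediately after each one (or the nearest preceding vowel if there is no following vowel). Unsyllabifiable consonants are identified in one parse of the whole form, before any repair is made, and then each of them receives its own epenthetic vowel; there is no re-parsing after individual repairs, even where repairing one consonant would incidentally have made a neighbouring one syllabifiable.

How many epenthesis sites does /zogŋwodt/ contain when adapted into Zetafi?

The unsyllabifiable consonants are /g/, /ŋ/, /d/, /t/; each receives one epenthetic vowel.

4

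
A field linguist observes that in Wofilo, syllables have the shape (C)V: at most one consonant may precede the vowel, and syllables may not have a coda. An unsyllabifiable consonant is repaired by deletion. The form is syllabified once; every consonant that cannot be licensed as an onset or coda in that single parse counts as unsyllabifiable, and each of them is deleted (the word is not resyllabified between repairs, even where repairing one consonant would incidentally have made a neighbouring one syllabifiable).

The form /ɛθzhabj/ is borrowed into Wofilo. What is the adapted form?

ɛha

The consonants /θ/, /z/, /b/, /j/ cannot be parsed into a legal (C)V syllable (no codas are permitted; onsets are limited to one consonant).
Deleting the stranded consonants removes /θ/, /z/, /b/, /j/.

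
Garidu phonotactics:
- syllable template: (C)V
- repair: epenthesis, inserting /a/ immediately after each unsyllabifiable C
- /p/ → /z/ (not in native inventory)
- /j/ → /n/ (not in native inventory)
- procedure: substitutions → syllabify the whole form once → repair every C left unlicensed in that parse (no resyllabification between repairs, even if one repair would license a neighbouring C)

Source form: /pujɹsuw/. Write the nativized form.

Substitution: /p/ → /z/, /j/ → /n/, giving /zunɹsuw/.
The consonants /n/, /ɹ/, /w/ cannot be parsed into a legal (C)V syllable (no codas are permitted; onsets are limited to one consonant).
Epenthesis after each stranded consonant: /n/ → /na/, /ɹ/ → /ɹa/, /w/ → /wa/.

zunaɹasuwa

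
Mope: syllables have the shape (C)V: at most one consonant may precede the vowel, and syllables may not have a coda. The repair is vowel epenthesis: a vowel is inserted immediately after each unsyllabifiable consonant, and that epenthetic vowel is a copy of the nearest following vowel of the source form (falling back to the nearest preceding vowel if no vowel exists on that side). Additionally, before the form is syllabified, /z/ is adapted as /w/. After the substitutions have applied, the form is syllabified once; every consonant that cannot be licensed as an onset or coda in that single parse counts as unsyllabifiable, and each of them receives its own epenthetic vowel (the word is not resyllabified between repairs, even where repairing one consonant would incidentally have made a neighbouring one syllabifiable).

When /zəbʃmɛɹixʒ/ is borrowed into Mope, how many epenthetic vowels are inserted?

After substitution the input is /wəbʃmɛɹixʒ/.
The unsyllabifiable consonants are /b/, /ʃ/, /x/, /ʒ/; each receives one epenthetic vowel.

4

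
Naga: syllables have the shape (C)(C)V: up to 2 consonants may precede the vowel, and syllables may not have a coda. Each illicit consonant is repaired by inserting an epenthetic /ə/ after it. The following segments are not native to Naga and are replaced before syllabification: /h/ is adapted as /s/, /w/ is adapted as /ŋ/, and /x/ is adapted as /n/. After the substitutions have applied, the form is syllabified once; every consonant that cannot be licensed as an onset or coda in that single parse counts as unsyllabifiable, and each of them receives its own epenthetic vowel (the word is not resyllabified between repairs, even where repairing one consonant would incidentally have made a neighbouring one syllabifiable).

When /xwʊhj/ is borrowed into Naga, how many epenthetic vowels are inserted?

After substitution the input is /nŋʊsj/.
The unsyllabifiable consonants are /s/, /j/; each receives one epenthetic vowel.

2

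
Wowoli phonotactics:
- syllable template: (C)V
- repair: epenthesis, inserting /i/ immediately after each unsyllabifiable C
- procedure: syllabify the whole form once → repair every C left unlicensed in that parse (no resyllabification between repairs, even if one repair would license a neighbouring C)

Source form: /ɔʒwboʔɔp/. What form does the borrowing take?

ɔʒiwiboʔɔpi

Under (C)V, the unsyllabifiable consonants are /ʒ/, /w/, /p/ (no codas are permitted; onsets are limited to one consonant).
Epenthesis after each stranded consonant: /ʒ/ → /ʒi/, /w/ → /wi/, /p/ → /pi/.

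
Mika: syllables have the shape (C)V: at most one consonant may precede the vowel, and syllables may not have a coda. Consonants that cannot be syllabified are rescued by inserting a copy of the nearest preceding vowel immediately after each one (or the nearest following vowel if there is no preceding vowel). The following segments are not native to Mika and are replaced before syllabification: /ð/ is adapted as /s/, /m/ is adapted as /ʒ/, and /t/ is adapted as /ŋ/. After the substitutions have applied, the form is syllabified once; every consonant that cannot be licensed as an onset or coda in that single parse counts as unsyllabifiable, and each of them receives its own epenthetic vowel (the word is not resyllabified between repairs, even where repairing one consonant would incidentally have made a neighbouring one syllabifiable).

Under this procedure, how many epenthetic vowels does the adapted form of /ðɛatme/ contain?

1

After substitution the input is /sɛaŋʒe/.
The unsyllabifiable consonants are /ŋ/; each receives one epenthetic vowel.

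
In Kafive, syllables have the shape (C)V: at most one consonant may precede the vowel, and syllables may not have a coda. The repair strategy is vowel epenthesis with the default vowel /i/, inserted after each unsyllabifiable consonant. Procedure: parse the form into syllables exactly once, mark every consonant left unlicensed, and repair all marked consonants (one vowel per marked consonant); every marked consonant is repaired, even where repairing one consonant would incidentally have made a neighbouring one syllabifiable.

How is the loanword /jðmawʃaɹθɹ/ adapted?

The consonants /j/, /ð/, /w/, /ɹ/, /θ/, /ɹ/ cannot be parsed into a legal (C)V syllable (no codas are permitted; onsets are limited to one consonant).
Epenthesis after each stranded consonant: /j/ → /ji/, /ð/ → /ði/, /w/ → /wi/, /ɹ/ → /ɹi/, /θ/ → /θi/, /ɹ/ → /ɹi/.

jiðimawiʃaɹiθiɹi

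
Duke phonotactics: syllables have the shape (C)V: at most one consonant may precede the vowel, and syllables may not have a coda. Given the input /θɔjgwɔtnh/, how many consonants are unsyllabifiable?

5

Syllabifying with onset maximization leaves /j/, /g/, /t/, /n/, /h/ stranded (no codas are permitted; onsets are limited to one consonant).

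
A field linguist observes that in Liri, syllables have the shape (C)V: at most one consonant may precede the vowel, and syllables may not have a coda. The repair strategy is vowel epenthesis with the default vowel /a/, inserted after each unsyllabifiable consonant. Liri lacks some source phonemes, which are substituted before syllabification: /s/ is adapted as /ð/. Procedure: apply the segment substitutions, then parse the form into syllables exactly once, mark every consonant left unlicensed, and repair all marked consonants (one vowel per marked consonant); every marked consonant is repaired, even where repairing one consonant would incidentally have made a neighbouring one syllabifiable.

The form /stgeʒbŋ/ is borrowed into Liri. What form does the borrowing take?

Substitution: /s/ → /ð/, giving /ðtgeʒbŋ/.
Under (C)V, the unsyllabifiable consonants are /ð/, /t/, /ʒ/, /b/, /ŋ/ (no codas are permitted; onsets are limited to one consonant).
Inserting the epenthetic vowel yields /ð/ → /ða/, /t/ → /ta/, /ʒ/ → /ʒa/, /b/ → /ba/, /ŋ/ → /ŋa/.

ðatageʒabaŋa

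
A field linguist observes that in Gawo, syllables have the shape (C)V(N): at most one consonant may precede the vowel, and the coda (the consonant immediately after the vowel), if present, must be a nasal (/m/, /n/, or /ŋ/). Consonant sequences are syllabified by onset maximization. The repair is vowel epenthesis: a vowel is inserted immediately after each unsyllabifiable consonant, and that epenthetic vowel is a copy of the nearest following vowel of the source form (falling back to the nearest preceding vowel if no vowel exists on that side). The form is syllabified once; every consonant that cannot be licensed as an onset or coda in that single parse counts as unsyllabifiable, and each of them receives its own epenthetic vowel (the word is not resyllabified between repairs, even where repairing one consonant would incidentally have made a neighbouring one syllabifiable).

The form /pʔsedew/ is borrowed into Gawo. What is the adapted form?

peʔesedewe

Syllabifying with onset maximization leaves /p/, /ʔ/, /w/ stranded (only a nasal (/m/, /n/, or /ŋ/) is licensed in coda position; onsets are limited to one consonant).
Epenthesis after each stranded consonant: /p/ → /pe/, /ʔ/ → /ʔe/, /w/ → /we/.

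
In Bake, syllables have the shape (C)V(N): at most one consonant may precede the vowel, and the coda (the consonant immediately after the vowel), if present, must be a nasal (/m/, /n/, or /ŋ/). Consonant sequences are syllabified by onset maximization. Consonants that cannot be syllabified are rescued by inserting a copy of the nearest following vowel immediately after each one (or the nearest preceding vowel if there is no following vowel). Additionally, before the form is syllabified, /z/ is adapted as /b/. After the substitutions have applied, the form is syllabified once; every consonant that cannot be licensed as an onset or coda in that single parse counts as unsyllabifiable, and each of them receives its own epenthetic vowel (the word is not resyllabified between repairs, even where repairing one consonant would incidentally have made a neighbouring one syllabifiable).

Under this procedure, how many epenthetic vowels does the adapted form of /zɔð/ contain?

After substitution the input is /bɔð/.
The unsyllabifiable consonants are /ð/; each receives one epenthetic vowel.

1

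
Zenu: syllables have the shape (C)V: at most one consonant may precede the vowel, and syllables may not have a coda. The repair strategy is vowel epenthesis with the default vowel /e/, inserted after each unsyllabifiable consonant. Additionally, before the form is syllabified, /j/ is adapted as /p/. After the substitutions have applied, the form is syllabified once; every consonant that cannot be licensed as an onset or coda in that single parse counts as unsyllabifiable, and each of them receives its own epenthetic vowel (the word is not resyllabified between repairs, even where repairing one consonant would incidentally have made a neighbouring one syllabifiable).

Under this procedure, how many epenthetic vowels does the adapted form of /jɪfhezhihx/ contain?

4

After substitution the input is /pɪfhezhihx/.
The unsyllabifiable consonants are /f/, /z/, /h/, /x/; each receives one epenthetic vowel.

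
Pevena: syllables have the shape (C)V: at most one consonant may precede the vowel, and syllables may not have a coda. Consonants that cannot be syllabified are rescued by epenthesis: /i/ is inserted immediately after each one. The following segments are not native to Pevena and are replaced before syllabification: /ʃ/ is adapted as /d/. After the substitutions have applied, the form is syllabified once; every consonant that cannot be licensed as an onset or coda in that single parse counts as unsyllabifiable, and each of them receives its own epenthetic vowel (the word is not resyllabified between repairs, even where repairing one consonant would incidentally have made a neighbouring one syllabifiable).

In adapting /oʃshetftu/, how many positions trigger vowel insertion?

4

After substitution the input is /odshetftu/.
The unsyllabifiable consonants are /d/, /s/, /t/, /f/; each receives one epenthetic vowel.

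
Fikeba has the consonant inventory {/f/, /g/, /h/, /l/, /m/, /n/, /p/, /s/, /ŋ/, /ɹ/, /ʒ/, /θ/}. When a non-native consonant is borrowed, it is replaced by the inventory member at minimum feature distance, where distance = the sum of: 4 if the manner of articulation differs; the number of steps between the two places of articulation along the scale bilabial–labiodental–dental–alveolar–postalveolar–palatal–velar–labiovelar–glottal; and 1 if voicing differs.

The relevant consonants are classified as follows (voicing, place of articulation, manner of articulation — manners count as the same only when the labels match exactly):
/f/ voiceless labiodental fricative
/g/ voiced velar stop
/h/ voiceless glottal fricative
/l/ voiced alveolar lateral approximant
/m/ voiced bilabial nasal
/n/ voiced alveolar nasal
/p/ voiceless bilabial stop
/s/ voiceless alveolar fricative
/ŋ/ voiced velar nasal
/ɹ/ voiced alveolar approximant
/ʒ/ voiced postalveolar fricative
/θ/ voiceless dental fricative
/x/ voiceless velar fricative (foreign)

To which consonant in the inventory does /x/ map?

/h/ is closest: same manner (fricative), place distance 2 (velar→glottal), same voicing; total 2. Next closest is /s/ at distance 3.

h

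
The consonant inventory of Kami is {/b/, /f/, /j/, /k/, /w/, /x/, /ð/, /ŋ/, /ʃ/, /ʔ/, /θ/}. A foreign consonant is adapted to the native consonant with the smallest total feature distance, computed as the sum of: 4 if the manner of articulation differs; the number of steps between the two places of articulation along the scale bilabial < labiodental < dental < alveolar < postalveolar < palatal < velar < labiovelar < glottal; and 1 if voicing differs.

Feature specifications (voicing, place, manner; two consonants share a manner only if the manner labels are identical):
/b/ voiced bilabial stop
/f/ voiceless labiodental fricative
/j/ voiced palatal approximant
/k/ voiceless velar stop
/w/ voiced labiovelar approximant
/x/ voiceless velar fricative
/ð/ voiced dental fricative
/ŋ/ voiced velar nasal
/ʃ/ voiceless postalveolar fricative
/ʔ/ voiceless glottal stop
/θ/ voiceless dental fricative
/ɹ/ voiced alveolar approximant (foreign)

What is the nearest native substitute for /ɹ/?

/j/ is closest: same manner (approximant), place distance 2 (alveolar→palatal), same voicing; total 2. Next closest is /w/ at distance 4.

j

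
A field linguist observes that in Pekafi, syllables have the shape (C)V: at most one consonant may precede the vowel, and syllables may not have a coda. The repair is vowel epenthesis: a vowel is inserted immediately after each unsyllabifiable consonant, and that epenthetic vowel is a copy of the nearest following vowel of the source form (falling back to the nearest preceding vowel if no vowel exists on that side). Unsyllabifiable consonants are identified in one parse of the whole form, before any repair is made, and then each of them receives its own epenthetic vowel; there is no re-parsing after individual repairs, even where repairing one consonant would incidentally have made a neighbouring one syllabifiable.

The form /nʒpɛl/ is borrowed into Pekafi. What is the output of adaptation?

Syllabifying with onset maximization leaves /n/, /ʒ/, /l/ stranded (no codas are permitted; onsets are limited to one consonant).
Inserting the epenthetic vowel yields /n/ → /nɛ/, /ʒ/ → /ʒɛ/, /l/ → /lɛ/.

nɛʒɛpɛlɛ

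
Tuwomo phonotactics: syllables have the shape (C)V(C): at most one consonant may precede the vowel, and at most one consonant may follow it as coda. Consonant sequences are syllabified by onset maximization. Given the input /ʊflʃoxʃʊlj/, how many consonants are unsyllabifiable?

Syllabifying with onset maximization leaves /l/, /j/ stranded (at most one coda consonant is licensed; onsets are limited to one consonant).

2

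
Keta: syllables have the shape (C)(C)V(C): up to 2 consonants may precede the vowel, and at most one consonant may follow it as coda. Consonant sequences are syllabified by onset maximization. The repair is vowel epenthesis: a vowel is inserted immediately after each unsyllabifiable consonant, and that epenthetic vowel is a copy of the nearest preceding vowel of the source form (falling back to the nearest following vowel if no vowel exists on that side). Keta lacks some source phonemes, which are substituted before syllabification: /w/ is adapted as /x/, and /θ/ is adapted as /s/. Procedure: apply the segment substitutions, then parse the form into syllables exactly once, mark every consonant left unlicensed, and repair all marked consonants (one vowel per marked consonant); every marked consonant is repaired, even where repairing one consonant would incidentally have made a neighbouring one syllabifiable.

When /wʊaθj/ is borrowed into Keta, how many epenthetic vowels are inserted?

After substitution the input is /xʊasj/.
The unsyllabifiable consonants are /j/; each receives one epenthetic vowel.

1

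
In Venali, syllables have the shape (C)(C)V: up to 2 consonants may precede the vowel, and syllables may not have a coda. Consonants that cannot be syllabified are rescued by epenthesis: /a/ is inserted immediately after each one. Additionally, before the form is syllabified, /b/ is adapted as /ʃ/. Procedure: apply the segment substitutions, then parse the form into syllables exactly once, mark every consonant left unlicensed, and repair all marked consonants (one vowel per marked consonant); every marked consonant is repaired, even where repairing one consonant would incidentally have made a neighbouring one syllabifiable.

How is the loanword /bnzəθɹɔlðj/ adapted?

ʃanzəθɹɔlaðaja

Substitution: /b/ → /ʃ/, giving /ʃnzəθɹɔlðj/.
Syllabifying with onset maximization leaves /ʃ/, /l/, /ð/, /j/ stranded (no codas are permitted; onsets may contain at most 2 consonants).
Each unlicensed consonant becomes the onset of a new syllable: /ʃ/ → /ʃa/, /l/ → /la/, /ð/ → /ða/, /j/ → /ja/.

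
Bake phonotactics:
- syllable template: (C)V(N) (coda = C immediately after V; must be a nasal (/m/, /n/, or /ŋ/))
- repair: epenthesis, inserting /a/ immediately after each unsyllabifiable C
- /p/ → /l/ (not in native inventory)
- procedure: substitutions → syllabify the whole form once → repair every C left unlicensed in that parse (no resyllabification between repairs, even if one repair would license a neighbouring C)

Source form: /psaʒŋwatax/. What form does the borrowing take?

Substitution: /p/ → /l/, giving /lsaʒŋwatax/.
The consonants /l/, /ʒ/, /ŋ/, /x/ cannot be parsed into a legal (C)V(N) syllable (only a nasal (/m/, /n/, or /ŋ/) is licensed in coda position; onsets are limited to one consonant).
Inserting the epenthetic vowel yields /l/ → /la/, /ʒ/ → /ʒa/, /ŋ/ → /ŋa/, /x/ → /xa/.

lasaʒaŋawataxa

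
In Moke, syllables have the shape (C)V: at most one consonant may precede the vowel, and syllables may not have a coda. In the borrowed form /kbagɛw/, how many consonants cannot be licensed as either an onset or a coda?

Under (C)V, the unsyllabifiable consonants are /k/, /w/ (no codas are permitted; onsets are limited to one consonant).

2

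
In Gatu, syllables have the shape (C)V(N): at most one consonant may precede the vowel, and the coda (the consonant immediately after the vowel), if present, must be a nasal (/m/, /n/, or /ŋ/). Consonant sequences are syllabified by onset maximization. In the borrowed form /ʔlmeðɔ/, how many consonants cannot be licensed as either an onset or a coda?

2

Under (C)V(N), the unsyllabifiable consonants are /ʔ/, /l/ (only a nasal (/m/, /n/, or /ŋ/) is licensed in coda position; onsets are limited to one consonant).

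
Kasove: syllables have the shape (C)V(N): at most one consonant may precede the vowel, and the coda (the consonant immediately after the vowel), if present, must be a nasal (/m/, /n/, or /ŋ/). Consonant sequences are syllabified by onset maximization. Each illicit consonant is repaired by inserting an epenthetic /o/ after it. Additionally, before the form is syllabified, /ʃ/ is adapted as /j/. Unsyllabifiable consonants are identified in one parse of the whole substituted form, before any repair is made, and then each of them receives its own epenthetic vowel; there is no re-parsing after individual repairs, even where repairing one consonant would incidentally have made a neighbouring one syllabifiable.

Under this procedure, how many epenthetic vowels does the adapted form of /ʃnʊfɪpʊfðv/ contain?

4

After substitution the input is /jnʊfɪpʊfðv/.
The unsyllabifiable consonants are /j/, /f/, /ð/, /v/; each receives one epenthetic vowel.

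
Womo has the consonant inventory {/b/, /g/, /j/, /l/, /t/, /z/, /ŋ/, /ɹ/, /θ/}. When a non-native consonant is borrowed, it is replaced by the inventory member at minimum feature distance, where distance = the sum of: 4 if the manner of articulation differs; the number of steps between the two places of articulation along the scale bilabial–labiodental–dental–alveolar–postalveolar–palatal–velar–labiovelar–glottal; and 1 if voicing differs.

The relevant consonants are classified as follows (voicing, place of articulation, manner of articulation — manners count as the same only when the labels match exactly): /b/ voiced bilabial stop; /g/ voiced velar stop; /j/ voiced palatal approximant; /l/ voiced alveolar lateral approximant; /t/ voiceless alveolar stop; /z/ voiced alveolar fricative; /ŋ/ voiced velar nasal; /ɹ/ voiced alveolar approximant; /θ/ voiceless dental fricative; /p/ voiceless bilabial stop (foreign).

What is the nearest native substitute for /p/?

b

/b/ is closest: same manner (stop), place distance 0 (bilabial→bilabial), voicing differs (+1); total 1. Next closest is /t/ at distance 3.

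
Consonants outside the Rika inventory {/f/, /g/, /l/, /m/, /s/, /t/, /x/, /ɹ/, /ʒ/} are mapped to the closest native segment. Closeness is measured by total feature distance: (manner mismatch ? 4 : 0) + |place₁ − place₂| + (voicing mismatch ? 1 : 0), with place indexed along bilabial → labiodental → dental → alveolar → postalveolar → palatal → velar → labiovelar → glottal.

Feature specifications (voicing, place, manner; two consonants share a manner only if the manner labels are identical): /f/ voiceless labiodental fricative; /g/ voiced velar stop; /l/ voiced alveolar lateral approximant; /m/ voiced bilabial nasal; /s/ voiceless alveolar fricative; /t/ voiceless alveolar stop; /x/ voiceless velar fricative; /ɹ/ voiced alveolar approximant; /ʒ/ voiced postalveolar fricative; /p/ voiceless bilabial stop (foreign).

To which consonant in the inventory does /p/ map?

/t/ is closest: same manner (stop), place distance 3 (bilabial→alveolar), same voicing; total 3. Next closest is /f/ at distance 5.

t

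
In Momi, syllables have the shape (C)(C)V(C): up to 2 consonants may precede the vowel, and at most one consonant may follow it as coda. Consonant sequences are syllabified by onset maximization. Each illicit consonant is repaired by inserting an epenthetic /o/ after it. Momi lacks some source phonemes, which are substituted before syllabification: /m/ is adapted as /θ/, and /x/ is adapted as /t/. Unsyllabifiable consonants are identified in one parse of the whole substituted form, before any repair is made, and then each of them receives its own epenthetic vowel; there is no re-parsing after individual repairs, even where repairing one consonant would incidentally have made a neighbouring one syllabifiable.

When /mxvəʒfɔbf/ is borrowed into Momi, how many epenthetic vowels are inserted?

2

After substitution the input is /θtvəʒfɔbf/.
The unsyllabifiable consonants are /θ/, /f/; each receives one epenthetic vowel.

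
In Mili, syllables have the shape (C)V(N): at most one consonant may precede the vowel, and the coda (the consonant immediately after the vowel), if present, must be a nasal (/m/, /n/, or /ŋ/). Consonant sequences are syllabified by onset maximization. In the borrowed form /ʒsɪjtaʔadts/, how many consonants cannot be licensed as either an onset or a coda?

Syllabifying with onset maximization leaves /ʒ/, /j/, /d/, /t/, /s/ stranded (only a nasal (/m/, /n/, or /ŋ/) is licensed in coda position; onsets are limited to one consonant).

5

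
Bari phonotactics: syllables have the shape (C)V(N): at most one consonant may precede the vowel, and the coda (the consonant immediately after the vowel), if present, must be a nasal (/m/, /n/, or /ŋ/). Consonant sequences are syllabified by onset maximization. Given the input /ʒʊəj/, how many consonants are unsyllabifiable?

Under (C)V(N), the unsyllabifiable consonants are /j/ (only a nasal (/m/, /n/, or /ŋ/) is licensed in coda position; onsets are limited to one consonant).

1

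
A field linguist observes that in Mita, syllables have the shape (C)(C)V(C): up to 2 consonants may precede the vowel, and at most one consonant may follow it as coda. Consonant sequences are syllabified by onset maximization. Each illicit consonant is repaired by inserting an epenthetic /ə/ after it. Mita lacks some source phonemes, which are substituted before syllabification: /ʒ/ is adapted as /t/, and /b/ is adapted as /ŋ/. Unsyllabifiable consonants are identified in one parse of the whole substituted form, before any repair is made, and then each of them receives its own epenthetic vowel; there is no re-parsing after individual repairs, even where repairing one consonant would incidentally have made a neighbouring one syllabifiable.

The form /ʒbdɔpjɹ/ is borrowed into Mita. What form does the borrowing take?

Substitution: /ʒ/ → /t/, /b/ → /ŋ/, giving /tŋdɔpjɹ/.
The consonants /t/, /j/, /ɹ/ cannot be parsed into a legal (C)(C)V(C) syllable (at most one coda consonant is licensed; onsets may contain at most 2 consonants).
Inserting the epenthetic vowel yields /t/ → /tə/, /j/ → /jə/, /ɹ/ → /ɹə/.

təŋdɔpjəɹə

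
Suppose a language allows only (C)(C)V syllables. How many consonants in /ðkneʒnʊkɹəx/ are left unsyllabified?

The consonants /ð/, /x/ cannot be parsed into a legal (C)(C)V syllable (no codas are permitted; onsets may contain at most 2 consonants).

2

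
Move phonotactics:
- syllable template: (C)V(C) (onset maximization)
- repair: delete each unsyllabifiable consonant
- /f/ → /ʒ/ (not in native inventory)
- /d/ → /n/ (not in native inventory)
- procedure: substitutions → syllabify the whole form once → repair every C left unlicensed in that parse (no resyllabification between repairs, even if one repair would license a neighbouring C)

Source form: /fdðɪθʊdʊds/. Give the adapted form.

Substitution: /f/ → /ʒ/, /d/ → /n/, giving /ʒnðɪθʊnʊns/.
Syllabifying with onset maximization leaves /ʒ/, /n/, /s/ stranded (at most one coda consonant is licensed; onsets are limited to one consonant).
Deletion applies to /ʒ/, /n/, /s/.

ðɪθʊnʊn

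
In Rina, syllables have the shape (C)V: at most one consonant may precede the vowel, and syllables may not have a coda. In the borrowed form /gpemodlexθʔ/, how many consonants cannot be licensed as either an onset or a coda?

The consonants /g/, /d/, /x/, /θ/, /ʔ/ cannot be parsed into a legal (C)V syllable (no codas are permitted; onsets are limited to one consonant).

5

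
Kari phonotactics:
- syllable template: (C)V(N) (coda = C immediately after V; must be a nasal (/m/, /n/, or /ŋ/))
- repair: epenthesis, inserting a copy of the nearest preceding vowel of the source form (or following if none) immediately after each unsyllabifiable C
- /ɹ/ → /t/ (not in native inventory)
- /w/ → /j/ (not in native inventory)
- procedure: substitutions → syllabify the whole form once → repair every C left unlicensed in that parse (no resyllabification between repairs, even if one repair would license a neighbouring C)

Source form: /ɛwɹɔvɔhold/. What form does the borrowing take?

ɛjɛtɔvɔholodo

Substitution: /w/ → /j/, /ɹ/ → /t/, giving /ɛjtɔvɔhold/.
Syllabifying with onset maximization leaves /j/, /l/, /d/ stranded (only a nasal (/m/, /n/, or /ŋ/) is licensed in coda position; onsets are limited to one consonant).
Epenthesis after each stranded consonant: /j/ → /jɛ/, /l/ → /lo/, /d/ → /do/.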